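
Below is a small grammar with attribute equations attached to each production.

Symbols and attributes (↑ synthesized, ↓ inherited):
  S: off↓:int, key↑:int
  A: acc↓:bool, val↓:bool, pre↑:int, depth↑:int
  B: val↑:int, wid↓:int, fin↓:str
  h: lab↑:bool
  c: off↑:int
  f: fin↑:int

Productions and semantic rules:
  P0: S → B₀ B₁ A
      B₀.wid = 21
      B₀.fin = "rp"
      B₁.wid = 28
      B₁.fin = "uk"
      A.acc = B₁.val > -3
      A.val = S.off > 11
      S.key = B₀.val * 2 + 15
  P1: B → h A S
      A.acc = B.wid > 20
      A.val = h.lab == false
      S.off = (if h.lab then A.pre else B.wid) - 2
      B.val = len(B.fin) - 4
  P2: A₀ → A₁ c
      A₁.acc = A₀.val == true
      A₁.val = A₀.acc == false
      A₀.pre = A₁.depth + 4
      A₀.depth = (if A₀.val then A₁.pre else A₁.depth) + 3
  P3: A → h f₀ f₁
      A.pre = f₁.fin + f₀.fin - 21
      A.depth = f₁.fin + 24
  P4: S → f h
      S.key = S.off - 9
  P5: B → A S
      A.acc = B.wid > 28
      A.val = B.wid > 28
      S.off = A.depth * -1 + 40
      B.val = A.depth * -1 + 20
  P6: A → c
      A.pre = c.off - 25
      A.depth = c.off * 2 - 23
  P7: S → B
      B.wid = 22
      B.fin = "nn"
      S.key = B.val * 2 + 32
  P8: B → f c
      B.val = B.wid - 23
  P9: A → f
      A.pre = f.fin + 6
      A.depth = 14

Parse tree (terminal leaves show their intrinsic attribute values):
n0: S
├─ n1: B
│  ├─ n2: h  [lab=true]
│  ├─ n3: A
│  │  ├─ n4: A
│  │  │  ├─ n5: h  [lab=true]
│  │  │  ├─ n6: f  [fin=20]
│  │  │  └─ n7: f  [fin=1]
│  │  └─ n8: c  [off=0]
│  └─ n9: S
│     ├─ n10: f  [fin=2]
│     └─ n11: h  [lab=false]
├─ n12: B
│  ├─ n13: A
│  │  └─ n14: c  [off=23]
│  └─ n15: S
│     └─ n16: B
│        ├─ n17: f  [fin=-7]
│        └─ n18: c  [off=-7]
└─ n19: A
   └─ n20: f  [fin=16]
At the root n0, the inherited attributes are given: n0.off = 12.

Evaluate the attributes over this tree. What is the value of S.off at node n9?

1. n0.off = 12  [given at root]
2. n1.wid = 21  [21]
3. n1.fin = "rp"  ["rp"]
4. n2.lab = true  [terminal]
5. n3.acc = true  [B.wid > 20]
6. n3.val = false  [h.lab == false]
7. n4.acc = false  [A₀.val == true]
8. n4.val = false  [A₀.acc == false]
9. n5.lab = true  [terminal]
10. n6.fin = 20  [terminal]
11. n7.fin = 1  [terminal]
12. n4.pre = 0  [f₁.fin + f₀.fin - 21]
13. n4.depth = 25  [f₁.fin + 24]
14. n8.off = 0  [terminal]
15. n3.pre = 29  [A₁.depth + 4]
16. n3.depth = 28  [(if A₀.val then A₁.pre else A₁.depth) + 3]
17. n9.off = 27  [(if h.lab then A.pre else B.wid) - 2]
18. n10.fin = 2  [terminal]
19. n11.lab = false  [terminal]
20. n9.key = 18  [S.off - 9]
21. n1.val = -2  [len(B.fin) - 4]
22. n12.wid = 28  [28]
23. n12.fin = "uk"  ["uk"]
24. n13.acc = false  [B.wid > 28]
25. n13.val = false  [B.wid > 28]
26. n14.off = 23  [terminal]
27. n13.pre = -2  [c.off - 25]
28. n13.depth = 23  [c.off * 2 - 23]
29. n15.off = 17  [A.depth * -1 + 40]
30. n16.wid = 22  [22]
31. n16.fin = "nn"  ["nn"]
32. n17.fin = -7  [terminal]
33. n18.off = -7  [terminal]
34. n16.val = -1  [B.wid - 23]
35. n15.key = 30  [B.val * 2 + 32]
36. n12.val = -3  [A.depth * -1 + 20]
37. n19.acc = false  [B₁.val > -3]
38. n19.val = true  [S.off > 11]
39. n20.fin = 16  [terminal]
40. n19.pre = 22  [f.fin + 6]
41. n19.depth = 14  [14]
42. n0.key = 11  [B₀.val * 2 + 15]

27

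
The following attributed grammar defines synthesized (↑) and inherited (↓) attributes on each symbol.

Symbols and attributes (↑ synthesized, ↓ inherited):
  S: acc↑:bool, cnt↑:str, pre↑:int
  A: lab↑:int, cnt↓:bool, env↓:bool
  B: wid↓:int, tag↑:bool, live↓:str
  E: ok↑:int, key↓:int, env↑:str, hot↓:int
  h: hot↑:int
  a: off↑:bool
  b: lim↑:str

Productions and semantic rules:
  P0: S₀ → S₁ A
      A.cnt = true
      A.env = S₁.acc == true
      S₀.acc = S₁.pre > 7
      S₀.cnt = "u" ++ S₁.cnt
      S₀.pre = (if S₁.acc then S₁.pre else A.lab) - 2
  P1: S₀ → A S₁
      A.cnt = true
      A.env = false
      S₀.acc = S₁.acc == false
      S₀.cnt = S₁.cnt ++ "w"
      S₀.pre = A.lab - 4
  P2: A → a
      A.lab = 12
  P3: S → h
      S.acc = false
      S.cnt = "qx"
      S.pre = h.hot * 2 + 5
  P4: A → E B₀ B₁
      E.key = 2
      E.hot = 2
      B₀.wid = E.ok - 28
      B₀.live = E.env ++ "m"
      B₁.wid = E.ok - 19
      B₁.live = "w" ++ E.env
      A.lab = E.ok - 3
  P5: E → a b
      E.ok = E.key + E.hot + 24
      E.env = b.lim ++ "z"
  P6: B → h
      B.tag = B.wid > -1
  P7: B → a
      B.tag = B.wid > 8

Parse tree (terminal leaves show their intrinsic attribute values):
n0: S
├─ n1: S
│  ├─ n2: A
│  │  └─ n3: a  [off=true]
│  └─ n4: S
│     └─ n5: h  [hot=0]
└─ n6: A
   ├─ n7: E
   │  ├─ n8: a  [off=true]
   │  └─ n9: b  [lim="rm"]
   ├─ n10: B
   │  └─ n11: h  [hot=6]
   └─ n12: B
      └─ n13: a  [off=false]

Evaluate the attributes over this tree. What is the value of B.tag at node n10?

1. n2.cnt = true  [true]
2. n2.env = false  [false]
3. n3.off = true  [terminal]
4. n2.lab = 12  [12]
5. n5.hot = 0  [terminal]
6. n4.acc = false  [false]
7. n4.cnt = "qx"  ["qx"]
8. n4.pre = 5  [h.hot * 2 + 5]
9. n1.acc = true  [S₁.acc == false]
10. n1.cnt = "qxw"  [S₁.cnt ++ "w"]
11. n1.pre = 8  [A.lab - 4]
12. n6.cnt = true  [true]
13. n6.env = true  [S₁.acc == true]
14. n7.key = 2  [2]
15. n7.hot = 2  [2]
16. n8.off = true  [terminal]
17. n9.lim = "rm"  [terminal]
18. n7.ok = 28  [E.key + E.hot + 24]
19. n7.env = "rmz"  [b.lim ++ "z"]
20. n10.wid = 0  [E.ok - 28]
21. n10.live = "rmzm"  [E.env ++ "m"]
22. n11.hot = 6  [terminal]
23. n10.tag = true  [B.wid > -1]
24. n12.wid = 9  [E.ok - 19]
25. n12.live = "wrmz"  ["w" ++ E.env]
26. n13.off = false  [terminal]
27. n12.tag = true  [B.wid > 8]
28. n6.lab = 25  [E.ok - 3]
29. n0.acc = true  [S₁.pre > 7]
30. n0.cnt = "uqxw"  ["u" ++ S₁.cnt]
31. n0.pre = 6  [(if S₁.acc then S₁.pre else A.lab) - 2]

true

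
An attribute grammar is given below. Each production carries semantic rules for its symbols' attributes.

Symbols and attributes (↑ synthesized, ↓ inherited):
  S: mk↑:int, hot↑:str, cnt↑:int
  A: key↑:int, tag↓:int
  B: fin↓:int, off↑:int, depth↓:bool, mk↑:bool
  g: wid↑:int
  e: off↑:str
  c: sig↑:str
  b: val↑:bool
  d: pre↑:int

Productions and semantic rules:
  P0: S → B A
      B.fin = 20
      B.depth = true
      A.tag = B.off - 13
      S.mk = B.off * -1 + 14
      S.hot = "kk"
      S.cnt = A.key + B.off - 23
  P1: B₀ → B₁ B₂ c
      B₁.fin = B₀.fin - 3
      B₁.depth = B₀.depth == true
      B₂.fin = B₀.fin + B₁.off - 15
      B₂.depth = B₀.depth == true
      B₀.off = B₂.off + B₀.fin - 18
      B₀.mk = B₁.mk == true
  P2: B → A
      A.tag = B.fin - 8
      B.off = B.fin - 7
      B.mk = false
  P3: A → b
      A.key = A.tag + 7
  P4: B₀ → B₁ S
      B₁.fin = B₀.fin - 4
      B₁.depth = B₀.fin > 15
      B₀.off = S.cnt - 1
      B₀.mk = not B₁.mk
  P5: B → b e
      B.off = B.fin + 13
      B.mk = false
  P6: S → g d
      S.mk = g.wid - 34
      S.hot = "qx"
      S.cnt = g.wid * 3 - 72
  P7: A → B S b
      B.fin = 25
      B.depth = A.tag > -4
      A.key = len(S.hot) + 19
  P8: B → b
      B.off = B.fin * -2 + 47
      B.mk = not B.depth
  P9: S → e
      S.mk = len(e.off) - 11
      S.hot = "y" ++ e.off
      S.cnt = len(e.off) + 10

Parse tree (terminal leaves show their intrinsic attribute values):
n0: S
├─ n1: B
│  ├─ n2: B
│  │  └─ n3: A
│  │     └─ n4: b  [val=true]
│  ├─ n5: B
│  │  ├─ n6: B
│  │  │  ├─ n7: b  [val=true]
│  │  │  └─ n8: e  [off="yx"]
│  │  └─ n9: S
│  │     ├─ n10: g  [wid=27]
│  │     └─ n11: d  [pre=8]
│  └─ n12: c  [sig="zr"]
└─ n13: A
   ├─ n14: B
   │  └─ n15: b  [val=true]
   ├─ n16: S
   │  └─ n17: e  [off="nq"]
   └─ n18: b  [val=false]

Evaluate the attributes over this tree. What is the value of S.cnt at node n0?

9

1. n1.fin = 20  [20]
2. n1.depth = true  [true]
3. n2.fin = 17  [B₀.fin - 3]
4. n2.depth = true  [B₀.depth == true]
5. n3.tag = 9  [B.fin - 8]
6. n4.val = true  [terminal]
7. n3.key = 16  [A.tag + 7]
8. n2.off = 10  [B.fin - 7]
9. n2.mk = false  [false]
10. n5.fin = 15  [B₀.fin + B₁.off - 15]
11. n5.depth = true  [B₀.depth == true]
12. n6.fin = 11  [B₀.fin - 4]
13. n6.depth = false  [B₀.fin > 15]
14. n7.val = true  [terminal]
15. n8.off = "yx"  [terminal]
16. n6.off = 24  [B.fin + 13]
17. n6.mk = false  [false]
18. n10.wid = 27  [terminal]
19. n11.pre = 8  [terminal]
20. n9.mk = -7  [g.wid - 34]
21. n9.hot = "qx"  ["qx"]
22. n9.cnt = 9  [g.wid * 3 - 72]
23. n5.off = 8  [S.cnt - 1]
24. n5.mk = true  [not B₁.mk]
25. n12.sig = "zr"  [terminal]
26. n1.off = 10  [B₂.off + B₀.fin - 18]
27. n1.mk = false  [B₁.mk == true]
28. n13.tag = -3  [B.off - 13]
29. n14.fin = 25  [25]
30. n14.depth = true  [A.tag > -4]
31. n15.val = true  [terminal]
32. n14.off = -3  [B.fin * -2 + 47]
33. n14.mk = false  [not B.depth]
34. n17.off = "nq"  [terminal]
35. n16.mk = -9  [len(e.off) - 11]
36. n16.hot = "ynq"  ["y" ++ e.off]
37. n16.cnt = 12  [len(e.off) + 10]
38. n18.val = false  [terminal]
39. n13.key = 22  [len(S.hot) + 19]
40. n0.mk = 4  [B.off * -1 + 14]
41. n0.hot = "kk"  ["kk"]
42. n0.cnt = 9  [A.key + B.off - 23]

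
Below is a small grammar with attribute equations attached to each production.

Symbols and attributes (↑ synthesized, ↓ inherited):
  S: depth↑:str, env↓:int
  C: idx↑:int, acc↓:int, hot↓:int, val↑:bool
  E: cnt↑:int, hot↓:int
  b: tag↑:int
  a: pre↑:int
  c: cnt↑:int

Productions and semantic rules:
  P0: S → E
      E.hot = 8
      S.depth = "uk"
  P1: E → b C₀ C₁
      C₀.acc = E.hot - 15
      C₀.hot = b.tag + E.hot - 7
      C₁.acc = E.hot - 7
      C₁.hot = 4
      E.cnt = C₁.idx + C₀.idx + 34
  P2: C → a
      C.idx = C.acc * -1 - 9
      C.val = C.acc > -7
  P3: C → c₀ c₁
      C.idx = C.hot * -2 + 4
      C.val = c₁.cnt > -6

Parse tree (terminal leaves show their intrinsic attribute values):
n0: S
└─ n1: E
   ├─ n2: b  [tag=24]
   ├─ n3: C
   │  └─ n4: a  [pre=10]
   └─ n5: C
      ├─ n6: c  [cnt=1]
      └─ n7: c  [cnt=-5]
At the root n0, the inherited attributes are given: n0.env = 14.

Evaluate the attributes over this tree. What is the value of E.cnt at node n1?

1. n0.env = 14  [given at root]
2. n1.hot = 8  [8]
3. n2.tag = 24  [terminal]
4. n3.acc = -7  [E.hot - 15]
5. n3.hot = 25  [b.tag + E.hot - 7]
6. n4.pre = 10  [terminal]
7. n3.idx = -2  [C.acc * -1 - 9]
8. n3.val = false  [C.acc > -7]
9. n5.acc = 1  [E.hot - 7]
10. n5.hot = 4  [4]
11. n6.cnt = 1  [terminal]
12. n7.cnt = -5  [terminal]
13. n5.idx = -4  [C.hot * -2 + 4]
14. n5.val = true  [c₁.cnt > -6]
15. n1.cnt = 28  [C₁.idx + C₀.idx + 34]
16. n0.depth = "uk"  ["uk"]

28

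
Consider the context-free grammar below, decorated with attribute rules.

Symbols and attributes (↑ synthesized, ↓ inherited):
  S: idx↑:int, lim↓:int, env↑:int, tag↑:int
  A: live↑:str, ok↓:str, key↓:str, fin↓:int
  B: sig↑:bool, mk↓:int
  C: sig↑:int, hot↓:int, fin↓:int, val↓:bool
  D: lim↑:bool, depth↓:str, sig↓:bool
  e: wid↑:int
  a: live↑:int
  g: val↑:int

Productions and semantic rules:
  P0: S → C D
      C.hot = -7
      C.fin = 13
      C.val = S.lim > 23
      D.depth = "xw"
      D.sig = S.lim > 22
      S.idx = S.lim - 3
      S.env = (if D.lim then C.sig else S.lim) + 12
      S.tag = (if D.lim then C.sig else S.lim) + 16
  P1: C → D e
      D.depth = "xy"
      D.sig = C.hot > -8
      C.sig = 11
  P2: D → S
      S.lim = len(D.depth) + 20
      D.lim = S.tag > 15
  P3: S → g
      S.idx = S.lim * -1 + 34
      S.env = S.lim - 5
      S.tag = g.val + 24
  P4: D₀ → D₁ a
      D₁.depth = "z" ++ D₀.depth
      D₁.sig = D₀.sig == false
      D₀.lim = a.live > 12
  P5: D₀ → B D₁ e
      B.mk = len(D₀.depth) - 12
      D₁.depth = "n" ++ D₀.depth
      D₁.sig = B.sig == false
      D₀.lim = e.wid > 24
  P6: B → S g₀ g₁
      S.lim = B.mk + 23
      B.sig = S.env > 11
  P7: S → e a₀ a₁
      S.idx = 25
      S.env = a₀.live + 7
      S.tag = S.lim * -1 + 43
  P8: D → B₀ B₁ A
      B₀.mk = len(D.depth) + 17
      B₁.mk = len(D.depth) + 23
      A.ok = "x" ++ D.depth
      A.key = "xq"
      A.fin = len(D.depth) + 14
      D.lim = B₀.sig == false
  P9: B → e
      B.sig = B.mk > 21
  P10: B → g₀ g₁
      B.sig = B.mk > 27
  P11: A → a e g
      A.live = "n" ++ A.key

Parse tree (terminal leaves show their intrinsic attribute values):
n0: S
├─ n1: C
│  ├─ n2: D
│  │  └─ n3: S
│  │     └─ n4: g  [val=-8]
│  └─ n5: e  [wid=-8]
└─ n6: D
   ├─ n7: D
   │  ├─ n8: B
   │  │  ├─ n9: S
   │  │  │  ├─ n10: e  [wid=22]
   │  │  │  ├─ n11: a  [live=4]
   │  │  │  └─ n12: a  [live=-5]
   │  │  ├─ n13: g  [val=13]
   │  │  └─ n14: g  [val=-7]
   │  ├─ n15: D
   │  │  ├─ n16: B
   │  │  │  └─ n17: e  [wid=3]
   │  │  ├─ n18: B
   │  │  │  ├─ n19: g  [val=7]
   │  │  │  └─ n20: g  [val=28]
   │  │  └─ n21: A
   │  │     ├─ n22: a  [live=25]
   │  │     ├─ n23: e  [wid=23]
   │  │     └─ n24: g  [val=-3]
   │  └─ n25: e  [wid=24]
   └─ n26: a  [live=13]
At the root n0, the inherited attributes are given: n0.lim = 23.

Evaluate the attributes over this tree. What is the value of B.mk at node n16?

21

1. n0.lim = 23  [given at root]
2. n1.hot = -7  [-7]
3. n1.fin = 13  [13]
4. n1.val = false  [S.lim > 23]
5. n2.depth = "xy"  ["xy"]
6. n2.sig = true  [C.hot > -8]
7. n3.lim = 22  [len(D.depth) + 20]
8. n4.val = -8  [terminal]
9. n3.idx = 12  [S.lim * -1 + 34]
10. n3.env = 17  [S.lim - 5]
11. n3.tag = 16  [g.val + 24]
12. n2.lim = true  [S.tag > 15]
13. n5.wid = -8  [terminal]
14. n1.sig = 11  [11]
15. n6.depth = "xw"  ["xw"]
16. n6.sig = true  [S.lim > 22]
17. n7.depth = "zxw"  ["z" ++ D₀.depth]
18. n7.sig = false  [D₀.sig == false]
19. n8.mk = -9  [len(D₀.depth) - 12]
20. n9.lim = 14  [B.mk + 23]
21. n10.wid = 22  [terminal]
22. n11.live = 4  [terminal]
23. n12.live = -5  [terminal]
24. n9.idx = 25  [25]
25. n9.env = 11  [a₀.live + 7]
26. n9.tag = 29  [S.lim * -1 + 43]
27. n13.val = 13  [terminal]
28. n14.val = -7  [terminal]
29. n8.sig = false  [S.env > 11]
30. n15.depth = "nzxw"  ["n" ++ D₀.depth]
31. n15.sig = true  [B.sig == false]
32. n16.mk = 21  [len(D.depth) + 17]
33. n17.wid = 3  [terminal]
34. n16.sig = false  [B.mk > 21]
35. n18.mk = 27  [len(D.depth) + 23]
36. n19.val = 7  [terminal]
37. n20.val = 28  [terminal]
38. n18.sig = false  [B.mk > 27]
39. n21.ok = "xnzxw"  ["x" ++ D.depth]
40. n21.key = "xq"  ["xq"]
41. n21.fin = 18  [len(D.depth) + 14]
42. n22.live = 25  [terminal]
43. n23.wid = 23  [terminal]
44. n24.val = -3  [terminal]
45. n21.live = "nxq"  ["n" ++ A.key]
46. n15.lim = true  [B₀.sig == false]
47. n25.wid = 24  [terminal]
48. n7.lim = false  [e.wid > 24]
49. n26.live = 13  [terminal]
50. n6.lim = true  [a.live > 12]
51. n0.idx = 20  [S.lim - 3]
52. n0.env = 23  [(if D.lim then C.sig else S.lim) + 12]
53. n0.tag = 27  [(if D.lim then C.sig else S.lim) + 16]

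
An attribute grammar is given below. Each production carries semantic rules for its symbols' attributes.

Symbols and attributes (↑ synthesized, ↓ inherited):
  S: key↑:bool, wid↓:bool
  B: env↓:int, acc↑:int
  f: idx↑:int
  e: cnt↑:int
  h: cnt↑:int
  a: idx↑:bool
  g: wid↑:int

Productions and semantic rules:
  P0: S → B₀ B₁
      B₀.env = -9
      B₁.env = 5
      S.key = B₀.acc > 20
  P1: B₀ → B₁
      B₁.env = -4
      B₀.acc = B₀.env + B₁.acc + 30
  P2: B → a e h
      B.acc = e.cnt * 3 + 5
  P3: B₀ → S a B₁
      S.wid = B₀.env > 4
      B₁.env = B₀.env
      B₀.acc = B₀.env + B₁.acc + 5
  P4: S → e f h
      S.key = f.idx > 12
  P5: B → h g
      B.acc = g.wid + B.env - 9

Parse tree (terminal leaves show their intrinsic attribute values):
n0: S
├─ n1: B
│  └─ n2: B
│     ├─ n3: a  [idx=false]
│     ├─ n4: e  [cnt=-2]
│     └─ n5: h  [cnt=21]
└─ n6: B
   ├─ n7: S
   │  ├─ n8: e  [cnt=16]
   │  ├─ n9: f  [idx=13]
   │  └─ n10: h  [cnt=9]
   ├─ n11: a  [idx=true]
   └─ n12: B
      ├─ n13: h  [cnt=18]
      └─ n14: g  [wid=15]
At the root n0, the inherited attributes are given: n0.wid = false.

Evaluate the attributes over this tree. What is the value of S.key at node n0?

1. n0.wid = false  [given at root]
2. n1.env = -9  [-9]
3. n2.env = -4  [-4]
4. n3.idx = false  [terminal]
5. n4.cnt = -2  [terminal]
6. n5.cnt = 21  [terminal]
7. n2.acc = -1  [e.cnt * 3 + 5]
8. n1.acc = 20  [B₀.env + B₁.acc + 30]
9. n6.env = 5  [5]
10. n7.wid = true  [B₀.env > 4]
11. n8.cnt = 16  [terminal]
12. n9.idx = 13  [terminal]
13. n10.cnt = 9  [terminal]
14. n7.key = true  [f.idx > 12]
15. n11.idx = true  [terminal]
16. n12.env = 5  [B₀.env]
17. n13.cnt = 18  [terminal]
18. n14.wid = 15  [terminal]
19. n12.acc = 11  [g.wid + B.env - 9]
20. n6.acc = 21  [B₀.env + B₁.acc + 5]
21. n0.key = false  [B₀.acc > 20]

false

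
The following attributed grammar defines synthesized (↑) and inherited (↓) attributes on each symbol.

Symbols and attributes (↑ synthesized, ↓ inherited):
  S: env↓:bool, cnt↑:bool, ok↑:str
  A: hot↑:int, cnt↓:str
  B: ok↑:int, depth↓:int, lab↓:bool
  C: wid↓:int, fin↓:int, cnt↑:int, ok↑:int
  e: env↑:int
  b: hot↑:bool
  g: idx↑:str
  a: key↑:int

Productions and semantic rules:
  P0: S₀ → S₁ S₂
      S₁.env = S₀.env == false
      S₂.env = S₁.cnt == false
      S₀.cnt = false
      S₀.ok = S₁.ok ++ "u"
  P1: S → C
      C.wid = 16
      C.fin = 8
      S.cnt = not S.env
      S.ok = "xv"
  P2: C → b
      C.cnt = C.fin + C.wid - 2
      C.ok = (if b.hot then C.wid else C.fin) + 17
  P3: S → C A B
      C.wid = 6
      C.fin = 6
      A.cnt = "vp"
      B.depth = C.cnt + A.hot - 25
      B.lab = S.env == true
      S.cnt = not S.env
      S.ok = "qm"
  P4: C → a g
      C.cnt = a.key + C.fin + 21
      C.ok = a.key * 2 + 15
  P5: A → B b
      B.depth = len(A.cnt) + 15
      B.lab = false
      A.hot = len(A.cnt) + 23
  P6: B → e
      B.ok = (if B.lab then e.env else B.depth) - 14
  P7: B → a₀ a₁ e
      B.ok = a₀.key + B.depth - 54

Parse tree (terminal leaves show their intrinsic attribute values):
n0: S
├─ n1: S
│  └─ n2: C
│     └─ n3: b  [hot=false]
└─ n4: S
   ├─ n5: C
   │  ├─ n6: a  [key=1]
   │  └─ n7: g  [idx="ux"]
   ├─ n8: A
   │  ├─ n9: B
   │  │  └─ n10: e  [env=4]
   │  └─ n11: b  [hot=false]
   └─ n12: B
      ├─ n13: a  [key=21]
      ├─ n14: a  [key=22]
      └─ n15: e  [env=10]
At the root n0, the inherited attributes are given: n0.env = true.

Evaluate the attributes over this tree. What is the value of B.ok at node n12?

-5

1. n0.env = true  [given at root]
2. n1.env = false  [S₀.env == false]
3. n2.wid = 16  [16]
4. n2.fin = 8  [8]
5. n3.hot = false  [terminal]
6. n2.cnt = 22  [C.fin + C.wid - 2]
7. n2.ok = 25  [(if b.hot then C.wid else C.fin) + 17]
8. n1.cnt = true  [not S.env]
9. n1.ok = "xv"  ["xv"]
10. n4.env = false  [S₁.cnt == false]
11. n5.wid = 6  [6]
12. n5.fin = 6  [6]
13. n6.key = 1  [terminal]
14. n7.idx = "ux"  [terminal]
15. n5.cnt = 28  [a.key + C.fin + 21]
16. n5.ok = 17  [a.key * 2 + 15]
17. n8.cnt = "vp"  ["vp"]
18. n9.depth = 17  [len(A.cnt) + 15]
19. n9.lab = false  [false]
20. n10.env = 4  [terminal]
21. n9.ok = 3  [(if B.lab then e.env else B.depth) - 14]
22. n11.hot = false  [terminal]
23. n8.hot = 25  [len(A.cnt) + 23]
24. n12.depth = 28  [C.cnt + A.hot - 25]
25. n12.lab = false  [S.env == true]
26. n13.key = 21  [terminal]
27. n14.key = 22  [terminal]
28. n15.env = 10  [terminal]
29. n12.ok = -5  [a₀.key + B.depth - 54]
30. n4.cnt = true  [not S.env]
31. n4.ok = "qm"  ["qm"]
32. n0.cnt = false  [false]
33. n0.ok = "xvu"  [S₁.ok ++ "u"]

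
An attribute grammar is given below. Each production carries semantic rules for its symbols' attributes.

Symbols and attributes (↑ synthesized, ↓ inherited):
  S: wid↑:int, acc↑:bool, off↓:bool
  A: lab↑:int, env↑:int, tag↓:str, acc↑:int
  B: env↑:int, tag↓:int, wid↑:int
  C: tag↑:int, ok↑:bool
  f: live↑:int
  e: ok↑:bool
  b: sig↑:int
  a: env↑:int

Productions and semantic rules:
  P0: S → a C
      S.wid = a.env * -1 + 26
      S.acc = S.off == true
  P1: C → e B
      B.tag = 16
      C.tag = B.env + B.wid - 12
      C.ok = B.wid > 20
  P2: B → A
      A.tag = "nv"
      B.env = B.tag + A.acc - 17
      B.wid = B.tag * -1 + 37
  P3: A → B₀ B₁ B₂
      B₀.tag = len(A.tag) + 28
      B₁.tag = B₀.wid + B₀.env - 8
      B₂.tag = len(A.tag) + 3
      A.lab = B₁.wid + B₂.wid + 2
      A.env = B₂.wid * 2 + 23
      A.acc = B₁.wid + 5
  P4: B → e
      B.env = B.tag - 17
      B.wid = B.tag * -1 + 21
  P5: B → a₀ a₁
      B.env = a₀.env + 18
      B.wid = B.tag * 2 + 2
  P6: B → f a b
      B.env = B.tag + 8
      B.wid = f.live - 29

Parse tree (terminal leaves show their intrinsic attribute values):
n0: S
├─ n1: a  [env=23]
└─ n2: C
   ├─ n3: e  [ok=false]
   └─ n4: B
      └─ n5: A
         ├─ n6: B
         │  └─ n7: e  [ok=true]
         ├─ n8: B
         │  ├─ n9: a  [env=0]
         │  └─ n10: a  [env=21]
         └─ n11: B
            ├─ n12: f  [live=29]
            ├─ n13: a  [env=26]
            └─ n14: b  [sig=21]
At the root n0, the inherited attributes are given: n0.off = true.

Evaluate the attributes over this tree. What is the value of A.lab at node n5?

-4

1. n0.off = true  [given at root]
2. n1.env = 23  [terminal]
3. n3.ok = false  [terminal]
4. n4.tag = 16  [16]
5. n5.tag = "nv"  ["nv"]
6. n6.tag = 30  [len(A.tag) + 28]
7. n7.ok = true  [terminal]
8. n6.env = 13  [B.tag - 17]
9. n6.wid = -9  [B.tag * -1 + 21]
10. n8.tag = -4  [B₀.wid + B₀.env - 8]
11. n9.env = 0  [terminal]
12. n10.env = 21  [terminal]
13. n8.env = 18  [a₀.env + 18]
14. n8.wid = -6  [B.tag * 2 + 2]
15. n11.tag = 5  [len(A.tag) + 3]
16. n12.live = 29  [terminal]
17. n13.env = 26  [terminal]
18. n14.sig = 21  [terminal]
19. n11.env = 13  [B.tag + 8]
20. n11.wid = 0  [f.live - 29]
21. n5.lab = -4  [B₁.wid + B₂.wid + 2]
22. n5.env = 23  [B₂.wid * 2 + 23]
23. n5.acc = -1  [B₁.wid + 5]
24. n4.env = -2  [B.tag + A.acc - 17]
25. n4.wid = 21  [B.tag * -1 + 37]
26. n2.tag = 7  [B.env + B.wid - 12]
27. n2.ok = true  [B.wid > 20]
28. n0.wid = 3  [a.env * -1 + 26]
29. n0.acc = true  [S.off == true]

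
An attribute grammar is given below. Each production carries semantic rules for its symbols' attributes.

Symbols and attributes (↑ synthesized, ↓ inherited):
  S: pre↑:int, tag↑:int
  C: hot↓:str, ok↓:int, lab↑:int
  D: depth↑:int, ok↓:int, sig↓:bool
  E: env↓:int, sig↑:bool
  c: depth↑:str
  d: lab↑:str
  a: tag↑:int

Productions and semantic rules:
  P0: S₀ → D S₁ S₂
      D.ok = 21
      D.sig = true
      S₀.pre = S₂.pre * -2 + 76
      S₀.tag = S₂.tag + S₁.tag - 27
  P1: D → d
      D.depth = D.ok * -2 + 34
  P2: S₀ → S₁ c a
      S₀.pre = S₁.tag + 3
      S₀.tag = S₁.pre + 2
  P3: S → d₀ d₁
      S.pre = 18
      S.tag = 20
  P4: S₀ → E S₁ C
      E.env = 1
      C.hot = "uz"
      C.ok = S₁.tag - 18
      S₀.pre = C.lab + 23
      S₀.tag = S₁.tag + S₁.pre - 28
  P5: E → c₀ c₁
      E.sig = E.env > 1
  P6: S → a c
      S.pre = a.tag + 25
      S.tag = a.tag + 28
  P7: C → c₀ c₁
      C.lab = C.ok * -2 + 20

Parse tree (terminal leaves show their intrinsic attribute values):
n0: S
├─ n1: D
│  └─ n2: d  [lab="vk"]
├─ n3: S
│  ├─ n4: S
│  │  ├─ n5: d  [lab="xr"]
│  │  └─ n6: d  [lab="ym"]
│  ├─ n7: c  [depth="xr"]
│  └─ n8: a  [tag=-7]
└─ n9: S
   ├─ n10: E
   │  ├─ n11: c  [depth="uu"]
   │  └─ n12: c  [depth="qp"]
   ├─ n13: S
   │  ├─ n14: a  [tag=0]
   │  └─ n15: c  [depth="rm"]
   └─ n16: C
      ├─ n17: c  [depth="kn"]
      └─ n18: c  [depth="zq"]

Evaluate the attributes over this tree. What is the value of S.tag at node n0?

18

1. n1.ok = 21  [21]
2. n1.sig = true  [true]
3. n2.lab = "vk"  [terminal]
4. n1.depth = -8  [D.ok * -2 + 34]
5. n5.lab = "xr"  [terminal]
6. n6.lab = "ym"  [terminal]
7. n4.pre = 18  [18]
8. n4.tag = 20  [20]
9. n7.depth = "xr"  [terminal]
10. n8.tag = -7  [terminal]
11. n3.pre = 23  [S₁.tag + 3]
12. n3.tag = 20  [S₁.pre + 2]
13. n10.env = 1  [1]
14. n11.depth = "uu"  [terminal]
15. n12.depth = "qp"  [terminal]
16. n10.sig = false  [E.env > 1]
17. n14.tag = 0  [terminal]
18. n15.depth = "rm"  [terminal]
19. n13.pre = 25  [a.tag + 25]
20. n13.tag = 28  [a.tag + 28]
21. n16.hot = "uz"  ["uz"]
22. n16.ok = 10  [S₁.tag - 18]
23. n17.depth = "kn"  [terminal]
24. n18.depth = "zq"  [terminal]
25. n16.lab = 0  [C.ok * -2 + 20]
26. n9.pre = 23  [C.lab + 23]
27. n9.tag = 25  [S₁.tag + S₁.pre - 28]
28. n0.pre = 30  [S₂.pre * -2 + 76]
29. n0.tag = 18  [S₂.tag + S₁.tag - 27]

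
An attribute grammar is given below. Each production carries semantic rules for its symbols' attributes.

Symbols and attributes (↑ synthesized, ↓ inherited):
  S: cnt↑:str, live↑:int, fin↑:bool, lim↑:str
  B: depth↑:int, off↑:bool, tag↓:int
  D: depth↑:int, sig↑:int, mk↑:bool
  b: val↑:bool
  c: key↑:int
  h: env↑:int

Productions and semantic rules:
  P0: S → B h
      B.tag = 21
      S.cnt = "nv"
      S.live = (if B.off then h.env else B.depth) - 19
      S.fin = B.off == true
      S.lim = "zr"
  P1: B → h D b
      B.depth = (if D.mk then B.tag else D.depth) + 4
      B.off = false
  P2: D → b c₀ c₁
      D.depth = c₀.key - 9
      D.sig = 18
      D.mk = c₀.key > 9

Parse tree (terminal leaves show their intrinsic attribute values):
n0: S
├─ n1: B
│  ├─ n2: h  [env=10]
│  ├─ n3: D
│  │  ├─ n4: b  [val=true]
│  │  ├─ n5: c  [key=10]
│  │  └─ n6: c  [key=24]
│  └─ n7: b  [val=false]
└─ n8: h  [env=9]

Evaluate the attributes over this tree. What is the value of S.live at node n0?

1. n1.tag = 21  [21]
2. n2.env = 10  [terminal]
3. n4.val = true  [terminal]
4. n5.key = 10  [terminal]
5. n6.key = 24  [terminal]
6. n3.depth = 1  [c₀.key - 9]
7. n3.sig = 18  [18]
8. n3.mk = true  [c₀.key > 9]
9. n7.val = false  [terminal]
10. n1.depth = 25  [(if D.mk then B.tag else D.depth) + 4]
11. n1.off = false  [false]
12. n8.env = 9  [terminal]
13. n0.cnt = "nv"  ["nv"]
14. n0.live = 6  [(if B.off then h.env else B.depth) - 19]
15. n0.fin = false  [B.off == true]
16. n0.lim = "zr"  ["zr"]

6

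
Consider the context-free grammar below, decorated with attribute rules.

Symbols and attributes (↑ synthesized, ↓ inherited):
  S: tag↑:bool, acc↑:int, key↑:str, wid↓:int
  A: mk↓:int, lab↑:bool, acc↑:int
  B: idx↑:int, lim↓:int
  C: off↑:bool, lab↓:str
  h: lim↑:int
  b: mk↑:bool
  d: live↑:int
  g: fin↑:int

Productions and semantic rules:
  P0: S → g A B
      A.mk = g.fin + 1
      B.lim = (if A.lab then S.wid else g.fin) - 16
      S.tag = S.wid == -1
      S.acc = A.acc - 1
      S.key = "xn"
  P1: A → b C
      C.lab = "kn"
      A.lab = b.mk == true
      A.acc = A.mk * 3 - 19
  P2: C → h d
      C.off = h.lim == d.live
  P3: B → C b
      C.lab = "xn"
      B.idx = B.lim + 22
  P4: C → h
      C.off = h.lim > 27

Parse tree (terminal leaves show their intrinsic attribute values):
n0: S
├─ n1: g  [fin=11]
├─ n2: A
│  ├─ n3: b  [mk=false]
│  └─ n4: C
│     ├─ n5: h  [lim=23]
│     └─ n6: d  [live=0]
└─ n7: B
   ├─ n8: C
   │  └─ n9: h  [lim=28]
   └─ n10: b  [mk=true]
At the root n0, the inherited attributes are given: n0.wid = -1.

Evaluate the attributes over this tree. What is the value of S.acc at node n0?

1. n0.wid = -1  [given at root]
2. n1.fin = 11  [terminal]
3. n2.mk = 12  [g.fin + 1]
4. n3.mk = false  [terminal]
5. n4.lab = "kn"  ["kn"]
6. n5.lim = 23  [terminal]
7. n6.live = 0  [terminal]
8. n4.off = false  [h.lim == d.live]
9. n2.lab = false  [b.mk == true]
10. n2.acc = 17  [A.mk * 3 - 19]
11. n7.lim = -5  [(if A.lab then S.wid else g.fin) - 16]
12. n8.lab = "xn"  ["xn"]
13. n9.lim = 28  [terminal]
14. n8.off = true  [h.lim > 27]
15. n10.mk = true  [terminal]
16. n7.idx = 17  [B.lim + 22]
17. n0.tag = true  [S.wid == -1]
18. n0.acc = 16  [A.acc - 1]
19. n0.key = "xn"  ["xn"]

16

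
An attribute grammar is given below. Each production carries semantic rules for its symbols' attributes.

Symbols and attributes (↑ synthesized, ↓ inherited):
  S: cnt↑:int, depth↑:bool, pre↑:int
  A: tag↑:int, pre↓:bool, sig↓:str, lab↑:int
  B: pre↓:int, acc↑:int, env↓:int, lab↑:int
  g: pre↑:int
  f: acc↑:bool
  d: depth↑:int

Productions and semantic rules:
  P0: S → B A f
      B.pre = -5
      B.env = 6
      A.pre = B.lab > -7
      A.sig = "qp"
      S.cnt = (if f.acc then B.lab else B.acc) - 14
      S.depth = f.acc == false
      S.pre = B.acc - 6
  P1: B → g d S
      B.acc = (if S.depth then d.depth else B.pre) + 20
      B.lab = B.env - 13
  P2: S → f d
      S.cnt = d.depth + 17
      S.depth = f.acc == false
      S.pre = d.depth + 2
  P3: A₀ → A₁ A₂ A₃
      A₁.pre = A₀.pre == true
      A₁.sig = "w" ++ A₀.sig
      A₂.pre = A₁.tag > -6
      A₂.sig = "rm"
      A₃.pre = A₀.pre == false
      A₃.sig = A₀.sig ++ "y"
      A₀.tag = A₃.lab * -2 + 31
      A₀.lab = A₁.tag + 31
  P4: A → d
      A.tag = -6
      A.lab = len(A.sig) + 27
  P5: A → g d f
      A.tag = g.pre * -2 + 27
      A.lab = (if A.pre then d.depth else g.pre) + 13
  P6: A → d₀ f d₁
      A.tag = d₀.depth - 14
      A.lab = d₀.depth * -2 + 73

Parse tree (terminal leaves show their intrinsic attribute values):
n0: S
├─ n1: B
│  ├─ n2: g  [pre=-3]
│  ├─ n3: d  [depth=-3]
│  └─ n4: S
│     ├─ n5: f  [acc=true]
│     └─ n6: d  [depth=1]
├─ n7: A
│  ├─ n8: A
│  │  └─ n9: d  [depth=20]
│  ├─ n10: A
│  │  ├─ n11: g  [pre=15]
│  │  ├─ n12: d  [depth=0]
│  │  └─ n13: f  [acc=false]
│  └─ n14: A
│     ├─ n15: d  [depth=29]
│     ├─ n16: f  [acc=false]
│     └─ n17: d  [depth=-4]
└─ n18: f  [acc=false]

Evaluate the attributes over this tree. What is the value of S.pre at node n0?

9

1. n1.pre = -5  [-5]
2. n1.env = 6  [6]
3. n2.pre = -3  [terminal]
4. n3.depth = -3  [terminal]
5. n5.acc = true  [terminal]
6. n6.depth = 1  [terminal]
7. n4.cnt = 18  [d.depth + 17]
8. n4.depth = false  [f.acc == false]
9. n4.pre = 3  [d.depth + 2]
10. n1.acc = 15  [(if S.depth then d.depth else B.pre) + 20]
11. n1.lab = -7  [B.env - 13]
12. n7.pre = false  [B.lab > -7]
13. n7.sig = "qp"  ["qp"]
14. n8.pre = false  [A₀.pre == true]
15. n8.sig = "wqp"  ["w" ++ A₀.sig]
16. n9.depth = 20  [terminal]
17. n8.tag = -6  [-6]
18. n8.lab = 30  [len(A.sig) + 27]
19. n10.pre = false  [A₁.tag > -6]
20. n10.sig = "rm"  ["rm"]
21. n11.pre = 15  [terminal]
22. n12.depth = 0  [terminal]
23. n13.acc = false  [terminal]
24. n10.tag = -3  [g.pre * -2 + 27]
25. n10.lab = 28  [(if A.pre then d.depth else g.pre) + 13]
26. n14.pre = true  [A₀.pre == false]
27. n14.sig = "qpy"  [A₀.sig ++ "y"]
28. n15.depth = 29  [terminal]
29. n16.acc = false  [terminal]
30. n17.depth = -4  [terminal]
31. n14.tag = 15  [d₀.depth - 14]
32. n14.lab = 15  [d₀.depth * -2 + 73]
33. n7.tag = 1  [A₃.lab * -2 + 31]
34. n7.lab = 25  [A₁.tag + 31]
35. n18.acc = false  [terminal]
36. n0.cnt = 1  [(if f.acc then B.lab else B.acc) - 14]
37. n0.depth = true  [f.acc == false]
38. n0.pre = 9  [B.acc - 6]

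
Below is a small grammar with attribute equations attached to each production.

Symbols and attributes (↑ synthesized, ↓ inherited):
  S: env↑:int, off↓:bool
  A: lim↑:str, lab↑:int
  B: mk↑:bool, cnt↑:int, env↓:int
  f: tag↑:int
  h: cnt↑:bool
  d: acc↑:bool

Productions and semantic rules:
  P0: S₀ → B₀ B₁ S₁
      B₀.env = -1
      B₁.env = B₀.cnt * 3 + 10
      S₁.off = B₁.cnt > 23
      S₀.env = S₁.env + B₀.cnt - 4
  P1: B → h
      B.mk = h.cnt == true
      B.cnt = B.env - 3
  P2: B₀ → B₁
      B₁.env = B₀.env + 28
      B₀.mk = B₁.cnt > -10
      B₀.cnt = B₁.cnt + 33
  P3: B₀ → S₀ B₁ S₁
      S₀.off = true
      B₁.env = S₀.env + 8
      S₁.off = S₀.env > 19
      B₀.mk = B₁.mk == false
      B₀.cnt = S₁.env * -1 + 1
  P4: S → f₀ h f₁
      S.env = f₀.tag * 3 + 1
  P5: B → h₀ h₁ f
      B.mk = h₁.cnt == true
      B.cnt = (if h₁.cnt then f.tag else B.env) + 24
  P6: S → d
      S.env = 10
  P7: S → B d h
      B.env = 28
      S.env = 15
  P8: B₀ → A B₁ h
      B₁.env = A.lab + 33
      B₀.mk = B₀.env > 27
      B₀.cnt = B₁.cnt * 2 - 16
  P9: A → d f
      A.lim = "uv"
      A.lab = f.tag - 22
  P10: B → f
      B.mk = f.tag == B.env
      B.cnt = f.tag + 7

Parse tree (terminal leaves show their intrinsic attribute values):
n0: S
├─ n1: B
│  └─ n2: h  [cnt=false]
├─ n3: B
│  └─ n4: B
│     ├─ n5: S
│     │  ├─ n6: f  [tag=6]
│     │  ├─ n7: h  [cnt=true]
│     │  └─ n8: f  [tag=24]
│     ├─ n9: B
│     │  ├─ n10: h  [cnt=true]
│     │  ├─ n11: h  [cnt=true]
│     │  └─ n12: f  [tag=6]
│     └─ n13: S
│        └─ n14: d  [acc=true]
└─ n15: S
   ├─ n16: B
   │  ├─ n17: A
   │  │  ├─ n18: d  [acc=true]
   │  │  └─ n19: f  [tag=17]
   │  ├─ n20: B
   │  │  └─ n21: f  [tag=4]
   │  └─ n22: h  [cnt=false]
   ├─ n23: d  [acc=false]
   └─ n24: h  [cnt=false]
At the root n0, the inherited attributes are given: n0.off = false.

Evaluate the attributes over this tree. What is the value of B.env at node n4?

26

1. n0.off = false  [given at root]
2. n1.env = -1  [-1]
3. n2.cnt = false  [terminal]
4. n1.mk = false  [h.cnt == true]
5. n1.cnt = -4  [B.env - 3]
6. n3.env = -2  [B₀.cnt * 3 + 10]
7. n4.env = 26  [B₀.env + 28]
8. n5.off = true  [true]
9. n6.tag = 6  [terminal]
10. n7.cnt = true  [terminal]
11. n8.tag = 24  [terminal]
12. n5.env = 19  [f₀.tag * 3 + 1]
13. n9.env = 27  [S₀.env + 8]
14. n10.cnt = true  [terminal]
15. n11.cnt = true  [terminal]
16. n12.tag = 6  [terminal]
17. n9.mk = true  [h₁.cnt == true]
18. n9.cnt = 30  [(if h₁.cnt then f.tag else B.env) + 24]
19. n13.off = false  [S₀.env > 19]
20. n14.acc = true  [terminal]
21. n13.env = 10  [10]
22. n4.mk = false  [B₁.mk == false]
23. n4.cnt = -9  [S₁.env * -1 + 1]
24. n3.mk = true  [B₁.cnt > -10]
25. n3.cnt = 24  [B₁.cnt + 33]
26. n15.off = true  [B₁.cnt > 23]
27. n16.env = 28  [28]
28. n18.acc = true  [terminal]
29. n19.tag = 17  [terminal]
30. n17.lim = "uv"  ["uv"]
31. n17.lab = -5  [f.tag - 22]
32. n20.env = 28  [A.lab + 33]
33. n21.tag = 4  [terminal]
34. n20.mk = false  [f.tag == B.env]
35. n20.cnt = 11  [f.tag + 7]
36. n22.cnt = false  [terminal]
37. n16.mk = true  [B₀.env > 27]
38. n16.cnt = 6  [B₁.cnt * 2 - 16]
39. n23.acc = false  [terminal]
40. n24.cnt = false  [terminal]
41. n15.env = 15  [15]
42. n0.env = 7  [S₁.env + B₀.cnt - 4]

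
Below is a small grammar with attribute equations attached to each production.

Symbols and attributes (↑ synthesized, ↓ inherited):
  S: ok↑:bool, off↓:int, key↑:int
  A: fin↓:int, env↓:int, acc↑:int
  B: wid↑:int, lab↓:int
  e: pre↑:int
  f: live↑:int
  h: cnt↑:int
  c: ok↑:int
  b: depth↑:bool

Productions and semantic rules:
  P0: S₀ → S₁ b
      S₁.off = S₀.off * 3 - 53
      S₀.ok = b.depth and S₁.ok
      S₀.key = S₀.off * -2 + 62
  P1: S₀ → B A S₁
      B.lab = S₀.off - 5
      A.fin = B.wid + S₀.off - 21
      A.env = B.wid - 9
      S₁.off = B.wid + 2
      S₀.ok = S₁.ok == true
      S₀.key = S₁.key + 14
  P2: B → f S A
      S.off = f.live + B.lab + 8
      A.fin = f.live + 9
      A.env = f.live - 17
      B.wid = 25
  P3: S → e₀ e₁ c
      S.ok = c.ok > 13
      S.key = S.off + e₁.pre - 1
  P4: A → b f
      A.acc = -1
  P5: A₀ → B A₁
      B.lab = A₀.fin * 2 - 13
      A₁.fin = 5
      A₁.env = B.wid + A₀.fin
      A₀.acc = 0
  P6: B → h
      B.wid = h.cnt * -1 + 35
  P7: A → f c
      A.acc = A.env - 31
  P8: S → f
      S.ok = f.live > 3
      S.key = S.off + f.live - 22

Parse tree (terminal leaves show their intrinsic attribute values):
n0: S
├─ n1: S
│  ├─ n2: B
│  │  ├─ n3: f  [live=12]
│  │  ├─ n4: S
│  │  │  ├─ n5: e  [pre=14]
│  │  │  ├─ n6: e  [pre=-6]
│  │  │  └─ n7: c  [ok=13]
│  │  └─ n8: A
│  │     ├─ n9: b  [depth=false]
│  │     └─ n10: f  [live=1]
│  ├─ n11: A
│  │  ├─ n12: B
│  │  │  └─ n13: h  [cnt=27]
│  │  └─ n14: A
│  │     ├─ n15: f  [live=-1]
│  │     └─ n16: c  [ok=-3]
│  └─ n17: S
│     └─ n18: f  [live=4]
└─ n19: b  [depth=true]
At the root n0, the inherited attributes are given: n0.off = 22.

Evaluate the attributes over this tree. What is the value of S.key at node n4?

1. n0.off = 22  [given at root]
2. n1.off = 13  [S₀.off * 3 - 53]
3. n2.lab = 8  [S₀.off - 5]
4. n3.live = 12  [terminal]
5. n4.off = 28  [f.live + B.lab + 8]
6. n5.pre = 14  [terminal]
7. n6.pre = -6  [terminal]
8. n7.ok = 13  [terminal]
9. n4.ok = false  [c.ok > 13]
10. n4.key = 21  [S.off + e₁.pre - 1]
11. n8.fin = 21  [f.live + 9]
12. n8.env = -5  [f.live - 17]
13. n9.depth = false  [terminal]
14. n10.live = 1  [terminal]
15. n8.acc = -1  [-1]
16. n2.wid = 25  [25]
17. n11.fin = 17  [B.wid + S₀.off - 21]
18. n11.env = 16  [B.wid - 9]
19. n12.lab = 21  [A₀.fin * 2 - 13]
20. n13.cnt = 27  [terminal]
21. n12.wid = 8  [h.cnt * -1 + 35]
22. n14.fin = 5  [5]
23. n14.env = 25  [B.wid + A₀.fin]
24. n15.live = -1  [terminal]
25. n16.ok = -3  [terminal]
26. n14.acc = -6  [A.env - 31]
27. n11.acc = 0  [0]
28. n17.off = 27  [B.wid + 2]
29. n18.live = 4  [terminal]
30. n17.ok = true  [f.live > 3]
31. n17.key = 9  [S.off + f.live - 22]
32. n1.ok = true  [S₁.ok == true]
33. n1.key = 23  [S₁.key + 14]
34. n19.depth = true  [terminal]
35. n0.ok = true  [b.depth and S₁.ok]
36. n0.key = 18  [S₀.off * -2 + 62]

21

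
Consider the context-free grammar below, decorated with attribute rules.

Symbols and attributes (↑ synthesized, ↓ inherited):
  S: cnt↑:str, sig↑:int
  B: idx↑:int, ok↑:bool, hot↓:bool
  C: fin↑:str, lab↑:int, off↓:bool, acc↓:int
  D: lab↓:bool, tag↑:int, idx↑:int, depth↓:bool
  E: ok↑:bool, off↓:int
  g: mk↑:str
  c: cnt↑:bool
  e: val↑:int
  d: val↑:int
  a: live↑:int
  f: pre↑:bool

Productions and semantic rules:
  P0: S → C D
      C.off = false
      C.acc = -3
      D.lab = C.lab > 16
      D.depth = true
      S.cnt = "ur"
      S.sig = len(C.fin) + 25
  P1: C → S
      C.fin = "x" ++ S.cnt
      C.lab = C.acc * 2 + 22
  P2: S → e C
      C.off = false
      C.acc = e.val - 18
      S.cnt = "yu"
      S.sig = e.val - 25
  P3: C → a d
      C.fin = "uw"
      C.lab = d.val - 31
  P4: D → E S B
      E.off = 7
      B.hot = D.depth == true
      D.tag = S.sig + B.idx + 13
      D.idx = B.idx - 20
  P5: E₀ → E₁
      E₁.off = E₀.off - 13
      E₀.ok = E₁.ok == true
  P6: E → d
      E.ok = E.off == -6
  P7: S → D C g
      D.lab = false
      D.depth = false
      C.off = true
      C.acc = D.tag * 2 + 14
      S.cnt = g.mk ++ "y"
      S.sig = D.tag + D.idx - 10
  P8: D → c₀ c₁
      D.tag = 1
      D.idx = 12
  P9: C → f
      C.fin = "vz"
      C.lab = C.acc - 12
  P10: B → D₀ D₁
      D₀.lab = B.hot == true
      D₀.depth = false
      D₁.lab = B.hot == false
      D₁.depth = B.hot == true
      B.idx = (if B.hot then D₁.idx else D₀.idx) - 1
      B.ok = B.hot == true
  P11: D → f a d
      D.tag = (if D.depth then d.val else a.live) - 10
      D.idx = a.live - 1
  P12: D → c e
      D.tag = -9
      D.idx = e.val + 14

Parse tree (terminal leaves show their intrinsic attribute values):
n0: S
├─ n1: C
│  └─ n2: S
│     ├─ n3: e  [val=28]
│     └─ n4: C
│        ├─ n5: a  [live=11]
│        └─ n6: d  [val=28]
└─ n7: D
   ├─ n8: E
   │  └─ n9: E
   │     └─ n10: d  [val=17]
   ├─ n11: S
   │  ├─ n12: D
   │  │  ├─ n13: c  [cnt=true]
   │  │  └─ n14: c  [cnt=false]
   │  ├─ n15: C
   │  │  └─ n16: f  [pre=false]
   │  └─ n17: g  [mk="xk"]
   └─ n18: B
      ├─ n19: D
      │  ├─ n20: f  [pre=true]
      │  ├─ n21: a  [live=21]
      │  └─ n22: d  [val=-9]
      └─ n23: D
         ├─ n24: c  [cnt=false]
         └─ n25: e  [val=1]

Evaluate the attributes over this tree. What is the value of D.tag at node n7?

30

1. n1.off = false  [false]
2. n1.acc = -3  [-3]
3. n3.val = 28  [terminal]
4. n4.off = false  [false]
5. n4.acc = 10  [e.val - 18]
6. n5.live = 11  [terminal]
7. n6.val = 28  [terminal]
8. n4.fin = "uw"  ["uw"]
9. n4.lab = -3  [d.val - 31]
10. n2.cnt = "yu"  ["yu"]
11. n2.sig = 3  [e.val - 25]
12. n1.fin = "xyu"  ["x" ++ S.cnt]
13. n1.lab = 16  [C.acc * 2 + 22]
14. n7.lab = false  [C.lab > 16]
15. n7.depth = true  [true]
16. n8.off = 7  [7]
17. n9.off = -6  [E₀.off - 13]
18. n10.val = 17  [terminal]
19. n9.ok = true  [E.off == -6]
20. n8.ok = true  [E₁.ok == true]
21. n12.lab = false  [false]
22. n12.depth = false  [false]
23. n13.cnt = true  [terminal]
24. n14.cnt = false  [terminal]
25. n12.tag = 1  [1]
26. n12.idx = 12  [12]
27. n15.off = true  [true]
28. n15.acc = 16  [D.tag * 2 + 14]
29. n16.pre = false  [terminal]
30. n15.fin = "vz"  ["vz"]
31. n15.lab = 4  [C.acc - 12]
32. n17.mk = "xk"  [terminal]
33. n11.cnt = "xky"  [g.mk ++ "y"]
34. n11.sig = 3  [D.tag + D.idx - 10]
35. n18.hot = true  [D.depth == true]
36. n19.lab = true  [B.hot == true]
37. n19.depth = false  [false]
38. n20.pre = true  [terminal]
39. n21.live = 21  [terminal]
40. n22.val = -9  [terminal]
41. n19.tag = 11  [(if D.depth then d.val else a.live) - 10]
42. n19.idx = 20  [a.live - 1]
43. n23.lab = false  [B.hot == false]
44. n23.depth = true  [B.hot == true]
45. n24.cnt = false  [terminal]
46. n25.val = 1  [terminal]
47. n23.tag = -9  [-9]
48. n23.idx = 15  [e.val + 14]
49. n18.idx = 14  [(if B.hot then D₁.idx else D₀.idx) - 1]
50. n18.ok = true  [B.hot == true]
51. n7.tag = 30  [S.sig + B.idx + 13]
52. n7.idx = -6  [B.idx - 20]
53. n0.cnt = "ur"  ["ur"]
54. n0.sig = 28  [len(C.fin) + 25]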